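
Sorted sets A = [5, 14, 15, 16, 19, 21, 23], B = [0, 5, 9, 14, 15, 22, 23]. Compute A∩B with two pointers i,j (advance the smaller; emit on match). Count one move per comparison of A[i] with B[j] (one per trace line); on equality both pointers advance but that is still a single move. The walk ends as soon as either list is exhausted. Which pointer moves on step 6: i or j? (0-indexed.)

[i=0,j=0] 5>0 → j++
[i=0,j=1] 5==5 emit → i++,j++
[i=1,j=2] 14>9 → j++
[i=1,j=3] 14==14 emit → i++,j++
[i=2,j=4] 15==15 emit → i++,j++
[i=3,j=5] 16<22 → i++

i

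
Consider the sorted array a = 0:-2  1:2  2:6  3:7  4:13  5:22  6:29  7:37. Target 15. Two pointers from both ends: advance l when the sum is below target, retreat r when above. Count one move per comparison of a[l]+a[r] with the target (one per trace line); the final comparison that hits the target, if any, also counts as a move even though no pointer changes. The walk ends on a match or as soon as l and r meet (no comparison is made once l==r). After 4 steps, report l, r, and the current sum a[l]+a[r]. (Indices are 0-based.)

l=0 r=7: -2+37=35 >15, r--
l=0 r=6: -2+29=27 >15, r--
l=0 r=5: -2+22=20 >15, r--
l=0 r=4: -2+13=11 <15, l++

l=1, r=4, sum=15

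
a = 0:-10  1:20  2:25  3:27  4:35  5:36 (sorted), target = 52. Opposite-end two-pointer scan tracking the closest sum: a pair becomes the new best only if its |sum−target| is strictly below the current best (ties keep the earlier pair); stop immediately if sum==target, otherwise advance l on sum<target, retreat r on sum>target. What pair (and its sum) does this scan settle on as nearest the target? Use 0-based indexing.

pair (25, 27) with sum 52 (|Δ|=0)

[0,5] -10+36=26 d=26 * → l++
[1,5] 20+36=56 d=4 * → r--
[1,4] 20+35=55 d=3 * → r--
[1,3] 20+27=47 d=5 → l++
[2,3] 25+27=52 d=0 * → stop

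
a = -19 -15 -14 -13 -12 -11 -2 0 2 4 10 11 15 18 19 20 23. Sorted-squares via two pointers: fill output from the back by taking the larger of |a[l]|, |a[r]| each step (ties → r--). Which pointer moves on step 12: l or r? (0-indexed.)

l=0 r=16: |-19|<=|23| out[16]=529, r--
l=0 r=15: |-19|<=|20| out[15]=400, r--
l=0 r=14: |-19|<=|19| out[14]=361, r--
l=0 r=13: |-19|>|18| out[13]=361, l++
l=1 r=13: |-15|<=|18| out[12]=324, r--
l=1 r=12: |-15|<=|15| out[11]=225, r--
l=1 r=11: |-15|>|11| out[10]=225, l++
l=2 r=11: |-14|>|11| out[9]=196, l++
l=3 r=11: |-13|>|11| out[8]=169, l++
l=4 r=11: |-12|>|11| out[7]=144, l++
l=5 r=11: |-11|<=|11| out[6]=121, r--
l=5 r=10: |-11|>|10| out[5]=121, l++

l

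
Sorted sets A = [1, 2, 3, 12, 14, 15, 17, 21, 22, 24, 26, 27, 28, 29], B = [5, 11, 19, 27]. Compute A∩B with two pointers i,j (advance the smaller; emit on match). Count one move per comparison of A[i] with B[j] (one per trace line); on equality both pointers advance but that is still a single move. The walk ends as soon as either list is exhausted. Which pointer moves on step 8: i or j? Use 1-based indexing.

i

i=1 j=1: 1<5, i++
i=2 j=1: 2<5, i++
i=3 j=1: 3<5, i++
i=4 j=1: 12>5, j++
i=4 j=2: 12>11, j++
i=4 j=3: 12<19, i++
i=5 j=3: 14<19, i++
i=6 j=3: 15<19, i++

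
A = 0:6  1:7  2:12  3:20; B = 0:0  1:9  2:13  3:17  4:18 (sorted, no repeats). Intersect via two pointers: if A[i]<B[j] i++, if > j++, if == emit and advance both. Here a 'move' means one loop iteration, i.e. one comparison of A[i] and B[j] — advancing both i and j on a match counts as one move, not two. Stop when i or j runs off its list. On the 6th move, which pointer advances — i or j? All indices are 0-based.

[i=0,j=0] 6>0 → j++
[i=0,j=1] 6<9 → i++
[i=1,j=1] 7<9 → i++
[i=2,j=1] 12>9 → j++
[i=2,j=2] 12<13 → i++
[i=3,j=2] 20>13 → j++

j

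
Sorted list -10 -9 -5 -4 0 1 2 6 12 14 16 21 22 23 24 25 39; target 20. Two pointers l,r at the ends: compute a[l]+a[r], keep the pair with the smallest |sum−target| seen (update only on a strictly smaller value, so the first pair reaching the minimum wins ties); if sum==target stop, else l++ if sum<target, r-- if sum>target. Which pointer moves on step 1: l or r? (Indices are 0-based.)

r

[0,16] -10+39=29 d=9 * → r--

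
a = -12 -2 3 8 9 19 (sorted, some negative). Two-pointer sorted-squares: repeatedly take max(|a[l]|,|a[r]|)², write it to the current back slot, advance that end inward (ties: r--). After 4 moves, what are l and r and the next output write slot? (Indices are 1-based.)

l=2, r=3, next write slot=2

l=1 r=6: |-12|<=|19| out[6]=361, r--
l=1 r=5: |-12|>|9| out[5]=144, l++
l=2 r=5: |-2|<=|9| out[4]=81, r--
l=2 r=4: |-2|<=|8| out[3]=64, r--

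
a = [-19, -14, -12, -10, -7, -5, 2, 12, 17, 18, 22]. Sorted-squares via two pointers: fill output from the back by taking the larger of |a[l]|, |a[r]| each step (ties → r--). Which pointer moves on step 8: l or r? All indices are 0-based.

[0,10] |-19|<=|22| out[10]=484 → r--
[0,9] |-19|>|18| out[9]=361 → l++
[1,9] |-14|<=|18| out[8]=324 → r--
[1,8] |-14|<=|17| out[7]=289 → r--
[1,7] |-14|>|12| out[6]=196 → l++
[2,7] |-12|<=|12| out[5]=144 → r--
[2,6] |-12|>|2| out[4]=144 → l++
[3,6] |-10|>|2| out[3]=100 → l++

l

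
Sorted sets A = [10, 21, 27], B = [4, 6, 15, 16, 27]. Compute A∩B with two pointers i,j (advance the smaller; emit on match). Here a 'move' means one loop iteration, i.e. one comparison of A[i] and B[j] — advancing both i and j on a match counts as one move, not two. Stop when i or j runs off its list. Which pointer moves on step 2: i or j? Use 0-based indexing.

[i=0,j=0] 10>4 → j++
[i=0,j=1] 10>6 → j++

j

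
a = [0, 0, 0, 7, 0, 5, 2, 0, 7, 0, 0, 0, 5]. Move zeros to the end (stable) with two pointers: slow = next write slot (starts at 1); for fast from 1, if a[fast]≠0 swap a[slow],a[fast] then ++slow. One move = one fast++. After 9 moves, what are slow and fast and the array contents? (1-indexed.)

slow=5, fast=10, a=[7, 5, 2, 7, 0, 0, 0, 0, 0, 0, 0, 0, 5]

slow=1 fast=1: a[fast]=0, fast++
slow=1 fast=2: a[fast]=0, fast++
slow=1 fast=3: a[fast]=0, fast++
slow=1 fast=4: a[fast]=7≠0 swap→a[1]=7, slow++,fast++
slow=2 fast=5: a[fast]=0, fast++
slow=2 fast=6: a[fast]=5≠0 swap→a[2]=5, slow++,fast++
slow=3 fast=7: a[fast]=2≠0 swap→a[3]=2, slow++,fast++
slow=4 fast=8: a[fast]=0, fast++
slow=4 fast=9: a[fast]=7≠0 swap→a[4]=7, slow++,fast++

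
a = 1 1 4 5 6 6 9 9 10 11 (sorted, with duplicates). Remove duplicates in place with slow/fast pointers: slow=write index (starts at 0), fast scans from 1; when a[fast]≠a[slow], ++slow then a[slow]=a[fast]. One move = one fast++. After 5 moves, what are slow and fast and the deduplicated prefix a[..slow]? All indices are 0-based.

slow=0 fast=1: a[fast]=1=a[slow] dup, fast++
slow=0 fast=2: a[fast]=4≠a[slow]=1 write a[1]=4, slow++,fast++
slow=1 fast=3: a[fast]=5≠a[slow]=4 write a[2]=5, slow++,fast++
slow=2 fast=4: a[fast]=6≠a[slow]=5 write a[3]=6, slow++,fast++
slow=3 fast=5: a[fast]=6=a[slow] dup, fast++

slow=3, fast=6, prefix=[1, 4, 5, 6]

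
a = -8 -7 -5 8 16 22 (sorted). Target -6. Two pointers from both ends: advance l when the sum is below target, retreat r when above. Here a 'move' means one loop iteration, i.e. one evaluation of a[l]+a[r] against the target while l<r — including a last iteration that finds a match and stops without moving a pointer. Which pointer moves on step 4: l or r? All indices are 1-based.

l=1 r=6: -8+22=14 >-6, r--
l=1 r=5: -8+16=8 >-6, r--
l=1 r=4: -8+8=0 >-6, r--
l=1 r=3: -8+-5=-13 <-6, l++

l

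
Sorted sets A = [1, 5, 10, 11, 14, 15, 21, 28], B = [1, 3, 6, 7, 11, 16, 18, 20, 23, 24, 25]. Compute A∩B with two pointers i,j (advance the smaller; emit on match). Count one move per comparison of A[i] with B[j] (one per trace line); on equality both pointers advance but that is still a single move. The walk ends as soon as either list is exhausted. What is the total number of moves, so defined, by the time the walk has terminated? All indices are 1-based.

16 moves

i=1 j=1: 1==1 emit, i++,j++
i=2 j=2: 5>3, j++
i=2 j=3: 5<6, i++
i=3 j=3: 10>6, j++
i=3 j=4: 10>7, j++
i=3 j=5: 10<11, i++
i=4 j=5: 11==11 emit, i++,j++
i=5 j=6: 14<16, i++
i=6 j=6: 15<16, i++
i=7 j=6: 21>16, j++
i=7 j=7: 21>18, j++
i=7 j=8: 21>20, j++
i=7 j=9: 21<23, i++
i=8 j=9: 28>23, j++
i=8 j=10: 28>24, j++
i=8 j=11: 28>25, j++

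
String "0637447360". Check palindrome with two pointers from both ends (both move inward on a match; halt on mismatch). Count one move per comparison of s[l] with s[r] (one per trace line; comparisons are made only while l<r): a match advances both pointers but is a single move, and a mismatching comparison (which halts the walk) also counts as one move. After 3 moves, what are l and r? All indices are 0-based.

l=3, r=6

[0,9] '0'=='0' → l++,r--
[1,8] '6'=='6' → l++,r--
[2,7] '3'=='3' → l++,r--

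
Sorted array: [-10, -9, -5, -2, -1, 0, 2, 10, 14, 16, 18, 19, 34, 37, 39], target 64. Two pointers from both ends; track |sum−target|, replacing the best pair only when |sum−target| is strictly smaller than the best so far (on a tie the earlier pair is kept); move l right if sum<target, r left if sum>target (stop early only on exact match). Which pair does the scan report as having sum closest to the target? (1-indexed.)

[1,15] -10+39=29 d=35 * → l++
[2,15] -9+39=30 d=34 * → l++
[3,15] -5+39=34 d=30 * → l++
[4,15] -2+39=37 d=27 * → l++
[5,15] -1+39=38 d=26 * → l++
[6,15] 0+39=39 d=25 * → l++
[7,15] 2+39=41 d=23 * → l++
[8,15] 10+39=49 d=15 * → l++
[9,15] 14+39=53 d=11 * → l++
[10,15] 16+39=55 d=9 * → l++
[11,15] 18+39=57 d=7 * → l++
[12,15] 19+39=58 d=6 * → l++
[13,15] 34+39=73 d=9 → r--
[13,14] 34+37=71 d=7 → r--

pair (19, 39) with sum 58 (|Δ|=6)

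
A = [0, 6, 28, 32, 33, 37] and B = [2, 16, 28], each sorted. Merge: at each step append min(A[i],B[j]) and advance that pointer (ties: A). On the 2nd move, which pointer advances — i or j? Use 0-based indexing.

j

[i=0,j=0] A[i]=0<=B[j]=2 take 0 → i++
[i=1,j=0] A[i]=6>B[j]=2 take 2 → j++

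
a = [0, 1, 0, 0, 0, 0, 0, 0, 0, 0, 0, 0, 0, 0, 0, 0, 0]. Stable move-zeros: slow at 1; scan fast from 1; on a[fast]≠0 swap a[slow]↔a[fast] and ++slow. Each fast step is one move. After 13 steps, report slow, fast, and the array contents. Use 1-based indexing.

slow=2, fast=14, a=[1, 0, 0, 0, 0, 0, 0, 0, 0, 0, 0, 0, 0, 0, 0, 0, 0]

slow=1 fast=1: a[fast]=0, fast++
slow=1 fast=2: a[fast]=1≠0 swap→a[1]=1, slow++,fast++
slow=2 fast=3: a[fast]=0, fast++
slow=2 fast=4: a[fast]=0, fast++
slow=2 fast=5: a[fast]=0, fast++
slow=2 fast=6: a[fast]=0, fast++
slow=2 fast=7: a[fast]=0, fast++
slow=2 fast=8: a[fast]=0, fast++
slow=2 fast=9: a[fast]=0, fast++
slow=2 fast=10: a[fast]=0, fast++
slow=2 fast=11: a[fast]=0, fast++
slow=2 fast=12: a[fast]=0, fast++
slow=2 fast=13: a[fast]=0, fast++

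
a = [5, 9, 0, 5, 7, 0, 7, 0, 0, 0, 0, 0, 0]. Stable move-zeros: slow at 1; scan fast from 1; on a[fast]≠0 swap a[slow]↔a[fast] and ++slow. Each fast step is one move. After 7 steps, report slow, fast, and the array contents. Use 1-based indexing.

slow=6, fast=8, a=[5, 9, 5, 7, 7, 0, 0, 0, 0, 0, 0, 0, 0]

slow=1 fast=1: a[fast]=5≠0 swap→a[1]=5, slow++,fast++
slow=2 fast=2: a[fast]=9≠0 swap→a[2]=9, slow++,fast++
slow=3 fast=3: a[fast]=0, fast++
slow=3 fast=4: a[fast]=5≠0 swap→a[3]=5, slow++,fast++
slow=4 fast=5: a[fast]=7≠0 swap→a[4]=7, slow++,fast++
slow=5 fast=6: a[fast]=0, fast++
slow=5 fast=7: a[fast]=7≠0 swap→a[5]=7, slow++,fast++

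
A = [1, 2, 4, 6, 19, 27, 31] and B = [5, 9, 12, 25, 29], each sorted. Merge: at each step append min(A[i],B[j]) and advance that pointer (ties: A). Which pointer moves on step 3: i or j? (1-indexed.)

i

i=1 j=1: A[i]=1<=B[j]=5 take 1, i++
i=2 j=1: A[i]=2<=B[j]=5 take 2, i++
i=3 j=1: A[i]=4<=B[j]=5 take 4, i++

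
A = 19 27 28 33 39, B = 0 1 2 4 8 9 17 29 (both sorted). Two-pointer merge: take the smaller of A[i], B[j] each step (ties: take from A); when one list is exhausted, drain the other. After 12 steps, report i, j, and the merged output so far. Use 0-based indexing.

i=4, j=8, merged so far=[0, 1, 2, 4, 8, 9, 17, 19, 27, 28, 29, 33]

[i=0,j=0] A[i]=19>B[j]=0 take 0 → j++
[i=0,j=1] A[i]=19>B[j]=1 take 1 → j++
[i=0,j=2] A[i]=19>B[j]=2 take 2 → j++
[i=0,j=3] A[i]=19>B[j]=4 take 4 → j++
[i=0,j=4] A[i]=19>B[j]=8 take 8 → j++
[i=0,j=5] A[i]=19>B[j]=9 take 9 → j++
[i=0,j=6] A[i]=19>B[j]=17 take 17 → j++
[i=0,j=7] A[i]=19<=B[j]=29 take 19 → i++
[i=1,j=7] A[i]=27<=B[j]=29 take 27 → i++
[i=2,j=7] A[i]=28<=B[j]=29 take 28 → i++
[i=3,j=7] A[i]=33>B[j]=29 take 29 → j++
[i=3,j=8] B done, take A[i]=33 → i++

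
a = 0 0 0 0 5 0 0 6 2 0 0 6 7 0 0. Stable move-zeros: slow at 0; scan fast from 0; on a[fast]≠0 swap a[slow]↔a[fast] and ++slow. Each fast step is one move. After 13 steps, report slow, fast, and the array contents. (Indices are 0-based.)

slow=5, fast=13, a=[5, 6, 2, 6, 7, 0, 0, 0, 0, 0, 0, 0, 0, 0, 0]

slow=0 fast=0: a[fast]=0, fast++
slow=0 fast=1: a[fast]=0, fast++
slow=0 fast=2: a[fast]=0, fast++
slow=0 fast=3: a[fast]=0, fast++
slow=0 fast=4: a[fast]=5≠0 swap→a[0]=5, slow++,fast++
slow=1 fast=5: a[fast]=0, fast++
slow=1 fast=6: a[fast]=0, fast++
slow=1 fast=7: a[fast]=6≠0 swap→a[1]=6, slow++,fast++
slow=2 fast=8: a[fast]=2≠0 swap→a[2]=2, slow++,fast++
slow=3 fast=9: a[fast]=0, fast++
slow=3 fast=10: a[fast]=0, fast++
slow=3 fast=11: a[fast]=6≠0 swap→a[3]=6, slow++,fast++
slow=4 fast=12: a[fast]=7≠0 swap→a[4]=7, slow++,fast++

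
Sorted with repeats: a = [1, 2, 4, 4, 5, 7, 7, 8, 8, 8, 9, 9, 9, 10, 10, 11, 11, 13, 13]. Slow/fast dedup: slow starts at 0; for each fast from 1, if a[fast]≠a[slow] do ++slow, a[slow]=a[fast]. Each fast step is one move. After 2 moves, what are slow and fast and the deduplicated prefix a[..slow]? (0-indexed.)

slow=2, fast=3, prefix=[1, 2, 4]

(s=0,f=1) a[fast]=2≠a[slow]=1 write a[1]=2 → slow++,fast++
(s=1,f=2) a[fast]=4≠a[slow]=2 write a[2]=4 → slow++,fast++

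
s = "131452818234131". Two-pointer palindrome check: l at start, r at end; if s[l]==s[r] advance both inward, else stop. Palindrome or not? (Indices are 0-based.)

[0,14] '1'=='1' → l++,r--
[1,13] '3'=='3' → l++,r--
[2,12] '1'=='1' → l++,r--
[3,11] '4'=='4' → l++,r--
[4,10] '5'!='3' → stop

not a palindrome (mismatch at 4,10)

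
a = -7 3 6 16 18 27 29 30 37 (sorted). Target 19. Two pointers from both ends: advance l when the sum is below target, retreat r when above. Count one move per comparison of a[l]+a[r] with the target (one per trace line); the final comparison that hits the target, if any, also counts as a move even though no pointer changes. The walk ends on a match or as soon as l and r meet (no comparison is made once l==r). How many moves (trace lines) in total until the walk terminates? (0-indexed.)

7 moves

l=0 r=8: -7+37=30 >19, r--
l=0 r=7: -7+30=23 >19, r--
l=0 r=6: -7+29=22 >19, r--
l=0 r=5: -7+27=20 >19, r--
l=0 r=4: -7+18=11 <19, l++
l=1 r=4: 3+18=21 >19, r--
l=1 r=3: 3+16=19, found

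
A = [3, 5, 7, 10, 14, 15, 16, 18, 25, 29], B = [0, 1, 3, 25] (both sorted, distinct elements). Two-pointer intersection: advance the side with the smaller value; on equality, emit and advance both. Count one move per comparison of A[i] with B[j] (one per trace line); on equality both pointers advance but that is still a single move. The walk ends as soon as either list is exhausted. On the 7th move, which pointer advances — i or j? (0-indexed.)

[i=0,j=0] 3>0 → j++
[i=0,j=1] 3>1 → j++
[i=0,j=2] 3==3 emit → i++,j++
[i=1,j=3] 5<25 → i++
[i=2,j=3] 7<25 → i++
[i=3,j=3] 10<25 → i++
[i=4,j=3] 14<25 → i++

i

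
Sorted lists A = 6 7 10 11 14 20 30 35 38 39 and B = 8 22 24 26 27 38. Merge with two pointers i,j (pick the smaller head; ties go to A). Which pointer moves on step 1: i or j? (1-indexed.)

i

[i=1,j=1] A[i]=6<=B[j]=8 take 6 → i++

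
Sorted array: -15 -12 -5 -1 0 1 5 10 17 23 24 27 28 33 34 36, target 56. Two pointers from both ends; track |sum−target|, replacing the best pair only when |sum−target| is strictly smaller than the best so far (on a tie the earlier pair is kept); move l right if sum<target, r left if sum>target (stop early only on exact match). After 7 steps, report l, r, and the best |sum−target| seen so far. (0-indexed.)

l=7, r=15, best |Δ|=15

[0,15] -15+36=21 d=35 * → l++
[1,15] -12+36=24 d=32 * → l++
[2,15] -5+36=31 d=25 * → l++
[3,15] -1+36=35 d=21 * → l++
[4,15] 0+36=36 d=20 * → l++
[5,15] 1+36=37 d=19 * → l++
[6,15] 5+36=41 d=15 * → l++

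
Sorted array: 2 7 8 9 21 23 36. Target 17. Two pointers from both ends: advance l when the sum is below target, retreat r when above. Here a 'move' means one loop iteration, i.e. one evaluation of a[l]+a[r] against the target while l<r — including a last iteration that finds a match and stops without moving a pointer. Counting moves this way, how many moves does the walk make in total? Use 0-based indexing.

6 moves

[0,6] 2+36=38 >17 → r--
[0,5] 2+23=25 >17 → r--
[0,4] 2+21=23 >17 → r--
[0,3] 2+9=11 <17 → l++
[1,3] 7+9=16 <17 → l++
[2,3] 8+9=17 → found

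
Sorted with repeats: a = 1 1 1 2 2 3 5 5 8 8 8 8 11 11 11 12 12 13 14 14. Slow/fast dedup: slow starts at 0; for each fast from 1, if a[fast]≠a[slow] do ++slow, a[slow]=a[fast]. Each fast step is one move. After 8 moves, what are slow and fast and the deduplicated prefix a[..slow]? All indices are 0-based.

slow=4, fast=9, prefix=[1, 2, 3, 5, 8]

slow=0 fast=1: a[fast]=1=a[slow] dup, fast++
slow=0 fast=2: a[fast]=1=a[slow] dup, fast++
slow=0 fast=3: a[fast]=2≠a[slow]=1 write a[1]=2, slow++,fast++
slow=1 fast=4: a[fast]=2=a[slow] dup, fast++
slow=1 fast=5: a[fast]=3≠a[slow]=2 write a[2]=3, slow++,fast++
slow=2 fast=6: a[fast]=5≠a[slow]=3 write a[3]=5, slow++,fast++
slow=3 fast=7: a[fast]=5=a[slow] dup, fast++
slow=3 fast=8: a[fast]=8≠a[slow]=5 write a[4]=8, slow++,fast++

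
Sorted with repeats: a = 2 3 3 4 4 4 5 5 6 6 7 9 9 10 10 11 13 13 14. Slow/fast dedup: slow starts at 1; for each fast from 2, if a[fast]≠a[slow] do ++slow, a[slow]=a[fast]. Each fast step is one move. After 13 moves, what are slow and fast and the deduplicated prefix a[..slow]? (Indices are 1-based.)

slow=1 fast=2: a[fast]=3≠a[slow]=2 write a[2]=3, slow++,fast++
slow=2 fast=3: a[fast]=3=a[slow] dup, fast++
slow=2 fast=4: a[fast]=4≠a[slow]=3 write a[3]=4, slow++,fast++
slow=3 fast=5: a[fast]=4=a[slow] dup, fast++
slow=3 fast=6: a[fast]=4=a[slow] dup, fast++
slow=3 fast=7: a[fast]=5≠a[slow]=4 write a[4]=5, slow++,fast++
slow=4 fast=8: a[fast]=5=a[slow] dup, fast++
slow=4 fast=9: a[fast]=6≠a[slow]=5 write a[5]=6, slow++,fast++
slow=5 fast=10: a[fast]=6=a[slow] dup, fast++
slow=5 fast=11: a[fast]=7≠a[slow]=6 write a[6]=7, slow++,fast++
slow=6 fast=12: a[fast]=9≠a[slow]=7 write a[7]=9, slow++,fast++
slow=7 fast=13: a[fast]=9=a[slow] dup, fast++
slow=7 fast=14: a[fast]=10≠a[slow]=9 write a[8]=10, slow++,fast++

slow=8, fast=15, prefix=[2, 3, 4, 5, 6, 7, 9, 10]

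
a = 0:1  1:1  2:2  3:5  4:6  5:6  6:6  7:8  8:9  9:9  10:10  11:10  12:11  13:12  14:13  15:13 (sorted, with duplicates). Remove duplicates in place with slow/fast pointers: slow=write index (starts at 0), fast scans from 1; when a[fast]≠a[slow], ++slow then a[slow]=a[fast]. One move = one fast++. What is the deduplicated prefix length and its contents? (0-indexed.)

slow=0 fast=1: a[fast]=1=a[slow] dup, fast++
slow=0 fast=2: a[fast]=2≠a[slow]=1 write a[1]=2, slow++,fast++
slow=1 fast=3: a[fast]=5≠a[slow]=2 write a[2]=5, slow++,fast++
slow=2 fast=4: a[fast]=6≠a[slow]=5 write a[3]=6, slow++,fast++
slow=3 fast=5: a[fast]=6=a[slow] dup, fast++
slow=3 fast=6: a[fast]=6=a[slow] dup, fast++
slow=3 fast=7: a[fast]=8≠a[slow]=6 write a[4]=8, slow++,fast++
slow=4 fast=8: a[fast]=9≠a[slow]=8 write a[5]=9, slow++,fast++
slow=5 fast=9: a[fast]=9=a[slow] dup, fast++
slow=5 fast=10: a[fast]=10≠a[slow]=9 write a[6]=10, slow++,fast++
slow=6 fast=11: a[fast]=10=a[slow] dup, fast++
slow=6 fast=12: a[fast]=11≠a[slow]=10 write a[7]=11, slow++,fast++
slow=7 fast=13: a[fast]=12≠a[slow]=11 write a[8]=12, slow++,fast++
slow=8 fast=14: a[fast]=13≠a[slow]=12 write a[9]=13, slow++,fast++
slow=9 fast=15: a[fast]=13=a[slow] dup, fast++

length 10; prefix = [1, 2, 5, 6, 8, 9, 10, 11, 12, 13]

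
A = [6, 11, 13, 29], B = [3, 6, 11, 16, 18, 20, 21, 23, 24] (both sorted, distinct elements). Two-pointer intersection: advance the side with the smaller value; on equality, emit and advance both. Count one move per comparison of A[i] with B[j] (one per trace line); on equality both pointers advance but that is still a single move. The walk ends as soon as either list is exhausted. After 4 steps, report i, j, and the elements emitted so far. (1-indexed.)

i=4, j=4, emitted=[6, 11]

[i=1,j=1] 6>3 → j++
[i=1,j=2] 6==6 emit → i++,j++
[i=2,j=3] 11==11 emit → i++,j++
[i=3,j=4] 13<16 → i++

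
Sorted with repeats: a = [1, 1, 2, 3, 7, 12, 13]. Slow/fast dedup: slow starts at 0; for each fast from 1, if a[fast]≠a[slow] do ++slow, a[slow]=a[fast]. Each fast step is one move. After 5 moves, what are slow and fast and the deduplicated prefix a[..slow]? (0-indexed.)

slow=4, fast=6, prefix=[1, 2, 3, 7, 12]

(s=0,f=1) a[fast]=1=a[slow] dup → fast++
(s=0,f=2) a[fast]=2≠a[slow]=1 write a[1]=2 → slow++,fast++
(s=1,f=3) a[fast]=3≠a[slow]=2 write a[2]=3 → slow++,fast++
(s=2,f=4) a[fast]=7≠a[slow]=3 write a[3]=7 → slow++,fast++
(s=3,f=5) a[fast]=12≠a[slow]=7 write a[4]=12 → slow++,fast++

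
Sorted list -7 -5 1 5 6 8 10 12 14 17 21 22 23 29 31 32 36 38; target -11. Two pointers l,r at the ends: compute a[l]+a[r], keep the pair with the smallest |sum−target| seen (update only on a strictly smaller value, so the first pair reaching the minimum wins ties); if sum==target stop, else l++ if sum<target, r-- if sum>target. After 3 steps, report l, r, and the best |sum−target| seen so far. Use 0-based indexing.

[0,17] -7+38=31 d=42 * → r--
[0,16] -7+36=29 d=40 * → r--
[0,15] -7+32=25 d=36 * → r--

l=0, r=14, best |Δ|=36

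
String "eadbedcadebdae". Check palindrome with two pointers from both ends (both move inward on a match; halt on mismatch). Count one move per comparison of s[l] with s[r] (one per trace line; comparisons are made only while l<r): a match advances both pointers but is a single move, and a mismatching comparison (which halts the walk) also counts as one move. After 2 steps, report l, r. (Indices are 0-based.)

l=2, r=11

[0,13] 'e'=='e' → l++,r--
[1,12] 'a'=='a' → l++,r--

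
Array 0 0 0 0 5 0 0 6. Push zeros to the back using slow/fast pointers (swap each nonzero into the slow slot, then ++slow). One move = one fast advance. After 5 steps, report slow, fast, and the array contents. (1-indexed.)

(s=1,f=1) a[fast]=0 → fast++
(s=1,f=2) a[fast]=0 → fast++
(s=1,f=3) a[fast]=0 → fast++
(s=1,f=4) a[fast]=0 → fast++
(s=1,f=5) a[fast]=5≠0 swap→a[1]=5 → slow++,fast++

slow=2, fast=6, a=[5, 0, 0, 0, 0, 0, 0, 6]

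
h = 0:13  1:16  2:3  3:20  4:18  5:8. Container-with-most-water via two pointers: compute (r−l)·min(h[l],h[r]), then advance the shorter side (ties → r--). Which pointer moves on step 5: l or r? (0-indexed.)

l=0 r=5: min(13,8)*5=40 best=40 *, r--
l=0 r=4: min(13,18)*4=52 best=52 *, l++
l=1 r=4: min(16,18)*3=48 best=52, l++
l=2 r=4: min(3,18)*2=6 best=52, l++
l=3 r=4: min(20,18)*1=18 best=52, r--

r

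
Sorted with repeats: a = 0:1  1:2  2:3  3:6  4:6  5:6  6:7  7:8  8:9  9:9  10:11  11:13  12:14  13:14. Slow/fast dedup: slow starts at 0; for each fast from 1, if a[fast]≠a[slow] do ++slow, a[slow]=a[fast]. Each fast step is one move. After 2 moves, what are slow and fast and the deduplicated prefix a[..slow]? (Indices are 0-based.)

(s=0,f=1) a[fast]=2≠a[slow]=1 write a[1]=2 → slow++,fast++
(s=1,f=2) a[fast]=3≠a[slow]=2 write a[2]=3 → slow++,fast++

slow=2, fast=3, prefix=[1, 2, 3]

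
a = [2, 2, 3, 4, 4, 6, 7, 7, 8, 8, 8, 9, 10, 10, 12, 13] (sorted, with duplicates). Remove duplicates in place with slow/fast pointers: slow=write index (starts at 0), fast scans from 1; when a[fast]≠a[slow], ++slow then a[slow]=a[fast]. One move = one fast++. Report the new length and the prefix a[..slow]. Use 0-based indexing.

length 10; prefix = [2, 3, 4, 6, 7, 8, 9, 10, 12, 13]

slow=0 fast=1: a[fast]=2=a[slow] dup, fast++
slow=0 fast=2: a[fast]=3≠a[slow]=2 write a[1]=3, slow++,fast++
slow=1 fast=3: a[fast]=4≠a[slow]=3 write a[2]=4, slow++,fast++
slow=2 fast=4: a[fast]=4=a[slow] dup, fast++
slow=2 fast=5: a[fast]=6≠a[slow]=4 write a[3]=6, slow++,fast++
slow=3 fast=6: a[fast]=7≠a[slow]=6 write a[4]=7, slow++,fast++
slow=4 fast=7: a[fast]=7=a[slow] dup, fast++
slow=4 fast=8: a[fast]=8≠a[slow]=7 write a[5]=8, slow++,fast++
slow=5 fast=9: a[fast]=8=a[slow] dup, fast++
slow=5 fast=10: a[fast]=8=a[slow] dup, fast++
slow=5 fast=11: a[fast]=9≠a[slow]=8 write a[6]=9, slow++,fast++
slow=6 fast=12: a[fast]=10≠a[slow]=9 write a[7]=10, slow++,fast++
slow=7 fast=13: a[fast]=10=a[slow] dup, fast++
slow=7 fast=14: a[fast]=12≠a[slow]=10 write a[8]=12, slow++,fast++
slow=8 fast=15: a[fast]=13≠a[slow]=12 write a[9]=13, slow++,fast++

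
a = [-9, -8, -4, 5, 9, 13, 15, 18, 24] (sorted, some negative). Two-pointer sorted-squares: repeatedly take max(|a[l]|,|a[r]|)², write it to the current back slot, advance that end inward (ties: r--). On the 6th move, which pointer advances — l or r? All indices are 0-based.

l

[0,8] |-9|<=|24| out[8]=576 → r--
[0,7] |-9|<=|18| out[7]=324 → r--
[0,6] |-9|<=|15| out[6]=225 → r--
[0,5] |-9|<=|13| out[5]=169 → r--
[0,4] |-9|<=|9| out[4]=81 → r--
[0,3] |-9|>|5| out[3]=81 → l++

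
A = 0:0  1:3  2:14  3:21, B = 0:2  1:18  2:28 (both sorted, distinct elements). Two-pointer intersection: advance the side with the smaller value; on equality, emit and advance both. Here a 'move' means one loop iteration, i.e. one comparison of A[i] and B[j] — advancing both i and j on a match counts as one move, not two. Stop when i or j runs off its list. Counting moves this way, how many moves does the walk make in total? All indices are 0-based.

6 moves

[i=0,j=0] 0<2 → i++
[i=1,j=0] 3>2 → j++
[i=1,j=1] 3<18 → i++
[i=2,j=1] 14<18 → i++
[i=3,j=1] 21>18 → j++
[i=3,j=2] 21<28 → i++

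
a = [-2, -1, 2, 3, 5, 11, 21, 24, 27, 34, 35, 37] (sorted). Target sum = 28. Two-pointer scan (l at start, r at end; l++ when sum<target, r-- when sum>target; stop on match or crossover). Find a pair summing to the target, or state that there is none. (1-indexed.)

no pair

[1,12] -2+37=35 >28 → r--
[1,11] -2+35=33 >28 → r--
[1,10] -2+34=32 >28 → r--
[1,9] -2+27=25 <28 → l++
[2,9] -1+27=26 <28 → l++
[3,9] 2+27=29 >28 → r--
[3,8] 2+24=26 <28 → l++
[4,8] 3+24=27 <28 → l++
[5,8] 5+24=29 >28 → r--
[5,7] 5+21=26 <28 → l++
[6,7] 11+21=32 >28 → r--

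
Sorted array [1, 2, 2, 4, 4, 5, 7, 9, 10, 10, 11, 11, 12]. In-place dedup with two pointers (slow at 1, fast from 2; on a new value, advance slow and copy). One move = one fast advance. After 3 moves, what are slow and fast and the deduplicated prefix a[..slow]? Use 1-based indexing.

slow=3, fast=5, prefix=[1, 2, 4]

slow=1 fast=2: a[fast]=2≠a[slow]=1 write a[2]=2, slow++,fast++
slow=2 fast=3: a[fast]=2=a[slow] dup, fast++
slow=2 fast=4: a[fast]=4≠a[slow]=2 write a[3]=4, slow++,fast++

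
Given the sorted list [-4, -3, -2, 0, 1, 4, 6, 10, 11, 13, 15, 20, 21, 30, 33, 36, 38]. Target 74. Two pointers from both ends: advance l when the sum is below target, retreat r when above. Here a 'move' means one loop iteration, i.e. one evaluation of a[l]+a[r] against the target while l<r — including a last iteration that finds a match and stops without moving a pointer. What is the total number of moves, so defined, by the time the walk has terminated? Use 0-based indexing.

16 moves

l=0 r=16: -4+38=34 <74, l++
l=1 r=16: -3+38=35 <74, l++
l=2 r=16: -2+38=36 <74, l++
l=3 r=16: 0+38=38 <74, l++
l=4 r=16: 1+38=39 <74, l++
l=5 r=16: 4+38=42 <74, l++
l=6 r=16: 6+38=44 <74, l++
l=7 r=16: 10+38=48 <74, l++
l=8 r=16: 11+38=49 <74, l++
l=9 r=16: 13+38=51 <74, l++
l=10 r=16: 15+38=53 <74, l++
l=11 r=16: 20+38=58 <74, l++
l=12 r=16: 21+38=59 <74, l++
l=13 r=16: 30+38=68 <74, l++
l=14 r=16: 33+38=71 <74, l++
l=15 r=16: 36+38=74, found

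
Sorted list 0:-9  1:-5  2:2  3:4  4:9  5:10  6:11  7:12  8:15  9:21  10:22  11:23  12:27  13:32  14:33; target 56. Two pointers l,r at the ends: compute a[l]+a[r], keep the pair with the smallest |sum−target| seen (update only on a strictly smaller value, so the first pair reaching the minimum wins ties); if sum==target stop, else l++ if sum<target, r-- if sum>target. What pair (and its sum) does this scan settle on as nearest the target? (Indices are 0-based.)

pair (23, 33) with sum 56 (|Δ|=0)

[0,14] -9+33=24 d=32 * → l++
[1,14] -5+33=28 d=28 * → l++
[2,14] 2+33=35 d=21 * → l++
[3,14] 4+33=37 d=19 * → l++
[4,14] 9+33=42 d=14 * → l++
[5,14] 10+33=43 d=13 * → l++
[6,14] 11+33=44 d=12 * → l++
[7,14] 12+33=45 d=11 * → l++
[8,14] 15+33=48 d=8 * → l++
[9,14] 21+33=54 d=2 * → l++
[10,14] 22+33=55 d=1 * → l++
[11,14] 23+33=56 d=0 * → stop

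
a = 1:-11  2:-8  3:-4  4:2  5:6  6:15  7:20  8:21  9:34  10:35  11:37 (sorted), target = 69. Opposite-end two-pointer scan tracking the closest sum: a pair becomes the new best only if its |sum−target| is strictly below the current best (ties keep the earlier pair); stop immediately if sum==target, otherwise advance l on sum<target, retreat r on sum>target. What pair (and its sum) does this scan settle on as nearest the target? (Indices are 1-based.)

l=1 r=11: -11+37=26 d=43 *, l++
l=2 r=11: -8+37=29 d=40 *, l++
l=3 r=11: -4+37=33 d=36 *, l++
l=4 r=11: 2+37=39 d=30 *, l++
l=5 r=11: 6+37=43 d=26 *, l++
l=6 r=11: 15+37=52 d=17 *, l++
l=7 r=11: 20+37=57 d=12 *, l++
l=8 r=11: 21+37=58 d=11 *, l++
l=9 r=11: 34+37=71 d=2 *, r--
l=9 r=10: 34+35=69 d=0 *, stop

pair (34, 35) with sum 69 (|Δ|=0)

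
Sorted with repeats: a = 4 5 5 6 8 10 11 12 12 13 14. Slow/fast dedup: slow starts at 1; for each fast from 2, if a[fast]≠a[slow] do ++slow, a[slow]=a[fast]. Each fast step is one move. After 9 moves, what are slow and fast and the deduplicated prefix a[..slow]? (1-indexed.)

slow=8, fast=11, prefix=[4, 5, 6, 8, 10, 11, 12, 13]

(s=1,f=2) a[fast]=5≠a[slow]=4 write a[2]=5 → slow++,fast++
(s=2,f=3) a[fast]=5=a[slow] dup → fast++
(s=2,f=4) a[fast]=6≠a[slow]=5 write a[3]=6 → slow++,fast++
(s=3,f=5) a[fast]=8≠a[slow]=6 write a[4]=8 → slow++,fast++
(s=4,f=6) a[fast]=10≠a[slow]=8 write a[5]=10 → slow++,fast++
(s=5,f=7) a[fast]=11≠a[slow]=10 write a[6]=11 → slow++,fast++
(s=6,f=8) a[fast]=12≠a[slow]=11 write a[7]=12 → slow++,fast++
(s=7,f=9) a[fast]=12=a[slow] dup → fast++
(s=7,f=10) a[fast]=13≠a[slow]=12 write a[8]=13 → slow++,fast++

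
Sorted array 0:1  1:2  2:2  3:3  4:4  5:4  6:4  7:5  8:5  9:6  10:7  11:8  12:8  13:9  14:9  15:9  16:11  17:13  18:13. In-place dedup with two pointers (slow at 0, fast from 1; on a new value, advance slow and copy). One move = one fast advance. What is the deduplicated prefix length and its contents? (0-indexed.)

length 11; prefix = [1, 2, 3, 4, 5, 6, 7, 8, 9, 11, 13]

(s=0,f=1) a[fast]=2≠a[slow]=1 write a[1]=2 → slow++,fast++
(s=1,f=2) a[fast]=2=a[slow] dup → fast++
(s=1,f=3) a[fast]=3≠a[slow]=2 write a[2]=3 → slow++,fast++
(s=2,f=4) a[fast]=4≠a[slow]=3 write a[3]=4 → slow++,fast++
(s=3,f=5) a[fast]=4=a[slow] dup → fast++
(s=3,f=6) a[fast]=4=a[slow] dup → fast++
(s=3,f=7) a[fast]=5≠a[slow]=4 write a[4]=5 → slow++,fast++
(s=4,f=8) a[fast]=5=a[slow] dup → fast++
(s=4,f=9) a[fast]=6≠a[slow]=5 write a[5]=6 → slow++,fast++
(s=5,f=10) a[fast]=7≠a[slow]=6 write a[6]=7 → slow++,fast++
(s=6,f=11) a[fast]=8≠a[slow]=7 write a[7]=8 → slow++,fast++
(s=7,f=12) a[fast]=8=a[slow] dup → fast++
(s=7,f=13) a[fast]=9≠a[slow]=8 write a[8]=9 → slow++,fast++
(s=8,f=14) a[fast]=9=a[slow] dup → fast++
(s=8,f=15) a[fast]=9=a[slow] dup → fast++
(s=8,f=16) a[fast]=11≠a[slow]=9 write a[9]=11 → slow++,fast++
(s=9,f=17) a[fast]=13≠a[slow]=11 write a[10]=13 → slow++,fast++
(s=10,f=18) a[fast]=13=a[slow] dup → fast++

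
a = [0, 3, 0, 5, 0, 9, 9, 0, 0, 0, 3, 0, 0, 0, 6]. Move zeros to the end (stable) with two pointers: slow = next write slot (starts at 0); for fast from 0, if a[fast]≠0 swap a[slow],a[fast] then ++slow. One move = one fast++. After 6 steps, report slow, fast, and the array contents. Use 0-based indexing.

slow=0 fast=0: a[fast]=0, fast++
slow=0 fast=1: a[fast]=3≠0 swap→a[0]=3, slow++,fast++
slow=1 fast=2: a[fast]=0, fast++
slow=1 fast=3: a[fast]=5≠0 swap→a[1]=5, slow++,fast++
slow=2 fast=4: a[fast]=0, fast++
slow=2 fast=5: a[fast]=9≠0 swap→a[2]=9, slow++,fast++

slow=3, fast=6, a=[3, 5, 9, 0, 0, 0, 9, 0, 0, 0, 3, 0, 0, 0, 6]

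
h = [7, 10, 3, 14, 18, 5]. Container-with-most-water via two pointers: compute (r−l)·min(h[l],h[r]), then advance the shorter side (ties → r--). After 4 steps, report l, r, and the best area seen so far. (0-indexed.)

l=0 r=5: min(7,5)*5=25 best=25 *, r--
l=0 r=4: min(7,18)*4=28 best=28 *, l++
l=1 r=4: min(10,18)*3=30 best=30 *, l++
l=2 r=4: min(3,18)*2=6 best=30, l++

l=3, r=4, best area=30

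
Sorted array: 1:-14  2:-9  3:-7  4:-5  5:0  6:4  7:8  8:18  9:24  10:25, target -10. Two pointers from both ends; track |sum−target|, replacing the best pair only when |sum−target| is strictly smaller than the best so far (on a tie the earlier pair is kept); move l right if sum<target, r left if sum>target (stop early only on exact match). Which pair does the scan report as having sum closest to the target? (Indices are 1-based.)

l=1 r=10: -14+25=11 d=21 *, r--
l=1 r=9: -14+24=10 d=20 *, r--
l=1 r=8: -14+18=4 d=14 *, r--
l=1 r=7: -14+8=-6 d=4 *, r--
l=1 r=6: -14+4=-10 d=0 *, stop

pair (-14, 4) with sum -10 (|Δ|=0)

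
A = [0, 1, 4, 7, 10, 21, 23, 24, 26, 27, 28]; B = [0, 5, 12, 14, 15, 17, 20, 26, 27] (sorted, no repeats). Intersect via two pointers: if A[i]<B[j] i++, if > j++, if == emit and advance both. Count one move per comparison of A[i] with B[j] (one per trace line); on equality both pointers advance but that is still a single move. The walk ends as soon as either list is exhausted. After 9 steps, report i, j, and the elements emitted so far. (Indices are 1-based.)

i=6, j=6, emitted=[0]

[i=1,j=1] 0==0 emit → i++,j++
[i=2,j=2] 1<5 → i++
[i=3,j=2] 4<5 → i++
[i=4,j=2] 7>5 → j++
[i=4,j=3] 7<12 → i++
[i=5,j=3] 10<12 → i++
[i=6,j=3] 21>12 → j++
[i=6,j=4] 21>14 → j++
[i=6,j=5] 21>15 → j++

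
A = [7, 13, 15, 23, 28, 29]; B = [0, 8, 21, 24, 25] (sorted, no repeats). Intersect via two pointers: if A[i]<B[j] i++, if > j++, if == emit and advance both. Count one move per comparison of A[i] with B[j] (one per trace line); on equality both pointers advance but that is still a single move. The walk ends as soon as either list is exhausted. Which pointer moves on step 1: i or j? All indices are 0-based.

[i=0,j=0] 7>0 → j++

j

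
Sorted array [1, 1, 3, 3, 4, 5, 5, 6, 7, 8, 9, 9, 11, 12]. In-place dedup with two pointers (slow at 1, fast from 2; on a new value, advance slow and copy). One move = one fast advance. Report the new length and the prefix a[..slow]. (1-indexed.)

slow=1 fast=2: a[fast]=1=a[slow] dup, fast++
slow=1 fast=3: a[fast]=3≠a[slow]=1 write a[2]=3, slow++,fast++
slow=2 fast=4: a[fast]=3=a[slow] dup, fast++
slow=2 fast=5: a[fast]=4≠a[slow]=3 write a[3]=4, slow++,fast++
slow=3 fast=6: a[fast]=5≠a[slow]=4 write a[4]=5, slow++,fast++
slow=4 fast=7: a[fast]=5=a[slow] dup, fast++
slow=4 fast=8: a[fast]=6≠a[slow]=5 write a[5]=6, slow++,fast++
slow=5 fast=9: a[fast]=7≠a[slow]=6 write a[6]=7, slow++,fast++
slow=6 fast=10: a[fast]=8≠a[slow]=7 write a[7]=8, slow++,fast++
slow=7 fast=11: a[fast]=9≠a[slow]=8 write a[8]=9, slow++,fast++
slow=8 fast=12: a[fast]=9=a[slow] dup, fast++
slow=8 fast=13: a[fast]=11≠a[slow]=9 write a[9]=11, slow++,fast++
slow=9 fast=14: a[fast]=12≠a[slow]=11 write a[10]=12, slow++,fast++

length 10; prefix = [1, 3, 4, 5, 6, 7, 8, 9, 11, 12]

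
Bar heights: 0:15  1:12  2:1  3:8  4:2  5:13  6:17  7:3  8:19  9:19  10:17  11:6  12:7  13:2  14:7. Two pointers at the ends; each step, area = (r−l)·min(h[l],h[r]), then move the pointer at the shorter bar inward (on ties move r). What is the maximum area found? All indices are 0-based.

l=0 r=14: min(15,7)*14=98 best=98 *, r--
l=0 r=13: min(15,2)*13=26 best=98, r--
l=0 r=12: min(15,7)*12=84 best=98, r--
l=0 r=11: min(15,6)*11=66 best=98, r--
l=0 r=10: min(15,17)*10=150 best=150 *, l++
l=1 r=10: min(12,17)*9=108 best=150, l++
l=2 r=10: min(1,17)*8=8 best=150, l++
l=3 r=10: min(8,17)*7=56 best=150, l++
l=4 r=10: min(2,17)*6=12 best=150, l++
l=5 r=10: min(13,17)*5=65 best=150, l++
l=6 r=10: min(17,17)*4=68 best=150, r--
l=6 r=9: min(17,19)*3=51 best=150, l++
l=7 r=9: min(3,19)*2=6 best=150, l++
l=8 r=9: min(19,19)*1=19 best=150, r--

max area = 150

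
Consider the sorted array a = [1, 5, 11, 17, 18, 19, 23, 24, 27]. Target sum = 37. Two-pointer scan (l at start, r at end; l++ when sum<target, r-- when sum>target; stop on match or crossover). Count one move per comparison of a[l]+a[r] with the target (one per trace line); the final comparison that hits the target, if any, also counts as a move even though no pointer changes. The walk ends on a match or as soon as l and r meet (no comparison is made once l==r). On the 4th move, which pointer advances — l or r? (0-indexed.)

l=0 r=8: 1+27=28 <37, l++
l=1 r=8: 5+27=32 <37, l++
l=2 r=8: 11+27=38 >37, r--
l=2 r=7: 11+24=35 <37, l++

l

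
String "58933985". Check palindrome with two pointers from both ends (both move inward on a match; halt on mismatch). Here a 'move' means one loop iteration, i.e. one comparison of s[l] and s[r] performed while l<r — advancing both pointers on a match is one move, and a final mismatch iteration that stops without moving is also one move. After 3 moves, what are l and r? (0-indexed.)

l=0 r=7: '5'=='5', l++,r--
l=1 r=6: '8'=='8', l++,r--
l=2 r=5: '9'=='9', l++,r--

l=3, r=4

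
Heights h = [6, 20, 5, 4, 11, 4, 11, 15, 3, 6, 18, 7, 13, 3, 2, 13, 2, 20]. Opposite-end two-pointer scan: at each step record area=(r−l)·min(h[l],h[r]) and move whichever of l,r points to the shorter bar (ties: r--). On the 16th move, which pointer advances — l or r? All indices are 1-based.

r

[1,18] min(6,20)*17=102 best=102 * → l++
[2,18] min(20,20)*16=320 best=320 * → r--
[2,17] min(20,2)*15=30 best=320 → r--
[2,16] min(20,13)*14=182 best=320 → r--
[2,15] min(20,2)*13=26 best=320 → r--
[2,14] min(20,3)*12=36 best=320 → r--
[2,13] min(20,13)*11=143 best=320 → r--
[2,12] min(20,7)*10=70 best=320 → r--
[2,11] min(20,18)*9=162 best=320 → r--
[2,10] min(20,6)*8=48 best=320 → r--
[2,9] min(20,3)*7=21 best=320 → r--
[2,8] min(20,15)*6=90 best=320 → r--
[2,7] min(20,11)*5=55 best=320 → r--
[2,6] min(20,4)*4=16 best=320 → r--
[2,5] min(20,11)*3=33 best=320 → r--
[2,4] min(20,4)*2=8 best=320 → r--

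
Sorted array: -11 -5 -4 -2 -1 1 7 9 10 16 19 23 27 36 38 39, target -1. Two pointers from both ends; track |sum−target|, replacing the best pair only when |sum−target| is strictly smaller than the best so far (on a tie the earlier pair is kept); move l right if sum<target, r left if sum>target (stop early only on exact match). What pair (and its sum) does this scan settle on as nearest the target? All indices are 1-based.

l=1 r=16: -11+39=28 d=29 *, r--
l=1 r=15: -11+38=27 d=28 *, r--
l=1 r=14: -11+36=25 d=26 *, r--
l=1 r=13: -11+27=16 d=17 *, r--
l=1 r=12: -11+23=12 d=13 *, r--
l=1 r=11: -11+19=8 d=9 *, r--
l=1 r=10: -11+16=5 d=6 *, r--
l=1 r=9: -11+10=-1 d=0 *, stop

pair (-11, 10) with sum -1 (|Δ|=0)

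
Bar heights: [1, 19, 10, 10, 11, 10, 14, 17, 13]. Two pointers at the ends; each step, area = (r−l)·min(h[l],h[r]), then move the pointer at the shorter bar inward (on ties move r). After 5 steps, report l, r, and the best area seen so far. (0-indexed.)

l=1, r=4, best area=102

l=0 r=8: min(1,13)*8=8 best=8 *, l++
l=1 r=8: min(19,13)*7=91 best=91 *, r--
l=1 r=7: min(19,17)*6=102 best=102 *, r--
l=1 r=6: min(19,14)*5=70 best=102, r--
l=1 r=5: min(19,10)*4=40 best=102, r--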